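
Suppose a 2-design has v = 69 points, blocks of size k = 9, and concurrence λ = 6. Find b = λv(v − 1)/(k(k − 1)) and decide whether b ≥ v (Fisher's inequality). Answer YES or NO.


b = λv(v − 1)/(k(k − 1)) = 6·69·68/(9·8) = 28152/72 = 391.
Compare with v = 69: b ≥ v, so Fisher's inequality holds.

YES


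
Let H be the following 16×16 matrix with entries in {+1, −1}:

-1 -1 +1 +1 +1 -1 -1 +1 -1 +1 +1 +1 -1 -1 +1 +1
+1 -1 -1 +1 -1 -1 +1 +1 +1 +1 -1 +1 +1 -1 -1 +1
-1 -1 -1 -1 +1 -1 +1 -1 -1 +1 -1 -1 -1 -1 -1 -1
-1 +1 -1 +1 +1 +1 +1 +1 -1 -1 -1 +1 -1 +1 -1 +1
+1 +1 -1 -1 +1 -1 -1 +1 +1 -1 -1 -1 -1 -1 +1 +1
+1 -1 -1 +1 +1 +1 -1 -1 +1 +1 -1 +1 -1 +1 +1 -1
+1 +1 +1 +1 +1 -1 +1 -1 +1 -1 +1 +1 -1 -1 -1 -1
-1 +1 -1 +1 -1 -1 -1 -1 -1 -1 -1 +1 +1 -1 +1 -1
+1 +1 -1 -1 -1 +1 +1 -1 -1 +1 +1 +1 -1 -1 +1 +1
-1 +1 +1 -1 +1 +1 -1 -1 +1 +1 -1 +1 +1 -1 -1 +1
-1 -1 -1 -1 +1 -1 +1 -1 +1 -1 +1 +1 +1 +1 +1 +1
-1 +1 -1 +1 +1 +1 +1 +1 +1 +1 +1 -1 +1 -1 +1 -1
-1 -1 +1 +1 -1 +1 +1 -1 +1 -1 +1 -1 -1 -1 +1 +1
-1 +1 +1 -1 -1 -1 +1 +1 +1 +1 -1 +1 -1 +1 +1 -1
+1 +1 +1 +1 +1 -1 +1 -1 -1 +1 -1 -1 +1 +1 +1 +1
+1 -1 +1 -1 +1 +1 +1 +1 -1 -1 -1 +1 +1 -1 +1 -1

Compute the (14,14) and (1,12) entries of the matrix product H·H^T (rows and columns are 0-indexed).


Row 1 of H: [1, -1, -1, 1, -1, -1, 1, 1, 1, 1, -1, 1, 1, -1, -1, 1].
Row 12 of H: [-1, -1, 1, 1, -1, 1, 1, -1, 1, -1, 1, -1, -1, -1, 1, 1].
Row 14 of H: [1, 1, 1, 1, 1, -1, 1, -1, -1, 1, -1, -1, 1, 1, 1, 1].
(H·H^T)[14][14] = Σ_j H[14][j]·H[14][j] = (1)² + (1)² + (1)² + (1)² + (1)² + (-1)² + (1)² + (-1)² + (-1)² + (1)² + (-1)² + (-1)² + (1)² + (1)² + (1)² + (1)² = 1 + 1 + 1 + 1 + 1 + 1 + 1 + 1 + 1 + 1 + 1 + 1 + 1 + 1 + 1 + 1 = 16.
(H·H^T)[1][12] = Σ_j H[1][j]·H[12][j] = (1)·(-1) + (-1)·(-1) + (-1)·(1) + (1)·(1) + (-1)·(-1) + (-1)·(1) + (1)·(1) + (1)·(-1) + (1)·(1) + (1)·(-1) + (-1)·(1) + (1)·(-1) + (1)·(-1) + (-1)·(-1) + (-1)·(1) + (1)·(1) = -1 + 1 + -1 + 1 + 1 + -1 + 1 + -1 + 1 + -1 + -1 + -1 + -1 + 1 + -1 + 1 = -2.
Rows 1 and 12 are not orthogonal (dot product = -2 ≠ 0), so H is not a Hadamard matrix.

(14,14) entry = 16; (1,12) entry = -2.


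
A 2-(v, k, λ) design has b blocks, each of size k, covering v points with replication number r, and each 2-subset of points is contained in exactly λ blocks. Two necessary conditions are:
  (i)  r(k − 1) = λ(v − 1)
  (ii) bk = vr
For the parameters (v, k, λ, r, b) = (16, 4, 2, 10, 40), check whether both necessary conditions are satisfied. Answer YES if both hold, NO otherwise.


Condition (i): r(k − 1) = 10·3 = 30; λ(v − 1) = 2·15 = 30. Match? YES.
Condition (ii): bk = 40·4 = 160; vr = 16·10 = 160. Match? YES.
Both conditions hold? YES.

YES


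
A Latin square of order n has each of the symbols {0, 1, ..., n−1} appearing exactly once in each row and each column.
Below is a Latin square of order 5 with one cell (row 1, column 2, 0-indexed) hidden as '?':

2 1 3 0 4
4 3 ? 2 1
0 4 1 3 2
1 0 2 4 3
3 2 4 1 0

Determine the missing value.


Row 1 contains symbols [1, 2, 3, 4] — missing [0].
Column 2 contains symbols [1, 2, 3, 4] — missing [0].
The missing symbol must appear in both missing sets; intersection = [0].
Therefore the hidden value is 0.

Missing value = 0.


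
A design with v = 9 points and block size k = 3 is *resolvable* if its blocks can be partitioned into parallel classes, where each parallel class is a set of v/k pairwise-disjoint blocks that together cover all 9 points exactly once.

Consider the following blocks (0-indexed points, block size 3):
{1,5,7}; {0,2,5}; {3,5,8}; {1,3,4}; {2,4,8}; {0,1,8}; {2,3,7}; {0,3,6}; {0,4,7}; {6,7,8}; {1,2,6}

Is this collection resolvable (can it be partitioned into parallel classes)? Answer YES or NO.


v = 9, block size k = 3, number of blocks = 11.
For resolvability, blocks must partition into parallel classes of size v/k = 3.
Total blocks must therefore be a multiple of 3: 11 = 3·3 + 2 ⇒ not divisible ✗.
Resolvable? NO.

NO


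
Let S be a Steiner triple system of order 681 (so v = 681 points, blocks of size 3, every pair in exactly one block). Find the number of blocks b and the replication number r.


An STS(v) is a 2-(v, 3, 1) BIBD: block size k = 3, λ = 1.
Replication: r(k − 1) = λ(v − 1) ⇒ r·2 = 681 − 1 = 680 ⇒ r = 340.
Block count: bk = vr ⇒ b·3 = 681·340 = 231540 ⇒ b = 77180.

r = 340, b = 77180.


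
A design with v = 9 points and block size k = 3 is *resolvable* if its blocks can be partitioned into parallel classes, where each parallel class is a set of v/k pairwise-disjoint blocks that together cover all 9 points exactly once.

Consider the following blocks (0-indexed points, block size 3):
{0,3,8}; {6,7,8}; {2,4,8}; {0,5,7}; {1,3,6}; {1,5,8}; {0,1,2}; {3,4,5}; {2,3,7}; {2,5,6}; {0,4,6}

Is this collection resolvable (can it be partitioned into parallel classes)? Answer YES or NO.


v = 9, block size k = 3, number of blocks = 11.
For resolvability, blocks must partition into parallel classes of size v/k = 3.
Total blocks must therefore be a multiple of 3: 11 = 3·3 + 2 ⇒ not divisible ✗.
Resolvable? NO.

NO


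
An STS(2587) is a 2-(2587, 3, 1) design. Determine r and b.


An STS(v) is a 2-(v, 3, 1) BIBD: block size k = 3, λ = 1.
Replication: r(k − 1) = λ(v − 1) ⇒ r·2 = 2587 − 1 = 2586 ⇒ r = 1293.
Block count: b = v(v − 1)/6 = 2587·2586/6 = 6689982/6 = 1114997.
(Check via bk = vr: 1114997·3 = 3344991 = 2587·1293 = 3344991 ✓.)

r = 1293, b = 1114997.


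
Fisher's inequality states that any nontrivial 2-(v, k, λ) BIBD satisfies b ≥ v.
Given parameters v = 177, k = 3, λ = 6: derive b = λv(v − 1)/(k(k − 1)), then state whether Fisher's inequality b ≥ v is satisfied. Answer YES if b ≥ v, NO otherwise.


b = λv(v − 1)/(k(k − 1)) = 6·177·176/(3·2) = 186912/6 = 31152.
Compare with v = 177: b ≥ v, so Fisher's inequality holds.

YES


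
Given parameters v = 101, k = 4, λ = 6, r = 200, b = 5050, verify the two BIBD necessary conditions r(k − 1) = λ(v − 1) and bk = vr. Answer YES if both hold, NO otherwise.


Condition (i): r(k − 1) = 200·3 = 600; λ(v − 1) = 6·100 = 600. Match? YES.
Condition (ii): bk = 5050·4 = 20200; vr = 101·200 = 20200. Match? YES.
Both conditions hold? YES.

YES


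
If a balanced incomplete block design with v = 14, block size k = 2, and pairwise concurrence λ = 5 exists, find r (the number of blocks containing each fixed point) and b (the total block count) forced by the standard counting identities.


Any 2-(v, k, λ) BIBD satisfies two necessary conditions:
  (i)  Each point sits in r blocks, and counting incidences through any fixed point gives r(k − 1) = λ(v − 1), so r = λ(v − 1)/(k − 1).
  (ii) Total incidences bk = vr, so b = vr/k.
Step 1: r = λ(v − 1)/(k − 1) = 5·(14 − 1)/(2 − 1) = 5·13/1 = 65/1 = 65.
Step 2: b = vr/k = 14·65/2 = 910/2 = 455.
Check integrality: r = 65 ∈ Z ✓, b = 455 ∈ Z ✓.
(These identities are necessary conditions: they determine r and b for any design with these parameters, but do not by themselves prove that one exists.)

r = 65, b = 455.


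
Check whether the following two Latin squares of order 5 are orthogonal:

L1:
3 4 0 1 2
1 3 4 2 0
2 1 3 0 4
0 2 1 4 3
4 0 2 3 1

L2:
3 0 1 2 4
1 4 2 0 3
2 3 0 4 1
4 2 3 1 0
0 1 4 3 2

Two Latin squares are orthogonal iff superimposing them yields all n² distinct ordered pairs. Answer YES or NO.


Form the n² = 25 superimposed pairs (L1[i][j], L2[i][j]), row by row (rows and columns indexed from 0):
row 0: (3,3) (4,0) (0,1) (1,2) (2,4)
row 1: (1,1) (3,4) (4,2) (2,0) (0,3)
row 2: (2,2) (1,3) (3,0) (0,4) (4,1)
row 3: (0,4) (2,2) (1,3) (4,1) (3,0)
row 4: (4,0) (0,1) (2,4) (3,3) (1,2)
Orthogonality requires all 25 pairs distinct.
But the pair (0,4) repeats: cell (2,3) has L1 = 0, L2 = 4, and cell (3,0) has L1 = 0, L2 = 4.
A repeated pair means some other pair never occurs (only 15 distinct pairs out of 25), so the squares are not orthogonal.
Conclusion: NO.

NO


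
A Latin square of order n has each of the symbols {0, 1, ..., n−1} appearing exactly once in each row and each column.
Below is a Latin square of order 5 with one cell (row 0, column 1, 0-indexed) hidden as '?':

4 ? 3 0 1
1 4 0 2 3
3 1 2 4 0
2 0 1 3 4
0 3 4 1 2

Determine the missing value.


Row 0 contains symbols [0, 1, 3, 4] — missing [2].
Column 1 contains symbols [0, 1, 3, 4] — missing [2].
The missing symbol must appear in both missing sets; intersection = [2].
Therefore the hidden value is 2.

Missing value = 2.


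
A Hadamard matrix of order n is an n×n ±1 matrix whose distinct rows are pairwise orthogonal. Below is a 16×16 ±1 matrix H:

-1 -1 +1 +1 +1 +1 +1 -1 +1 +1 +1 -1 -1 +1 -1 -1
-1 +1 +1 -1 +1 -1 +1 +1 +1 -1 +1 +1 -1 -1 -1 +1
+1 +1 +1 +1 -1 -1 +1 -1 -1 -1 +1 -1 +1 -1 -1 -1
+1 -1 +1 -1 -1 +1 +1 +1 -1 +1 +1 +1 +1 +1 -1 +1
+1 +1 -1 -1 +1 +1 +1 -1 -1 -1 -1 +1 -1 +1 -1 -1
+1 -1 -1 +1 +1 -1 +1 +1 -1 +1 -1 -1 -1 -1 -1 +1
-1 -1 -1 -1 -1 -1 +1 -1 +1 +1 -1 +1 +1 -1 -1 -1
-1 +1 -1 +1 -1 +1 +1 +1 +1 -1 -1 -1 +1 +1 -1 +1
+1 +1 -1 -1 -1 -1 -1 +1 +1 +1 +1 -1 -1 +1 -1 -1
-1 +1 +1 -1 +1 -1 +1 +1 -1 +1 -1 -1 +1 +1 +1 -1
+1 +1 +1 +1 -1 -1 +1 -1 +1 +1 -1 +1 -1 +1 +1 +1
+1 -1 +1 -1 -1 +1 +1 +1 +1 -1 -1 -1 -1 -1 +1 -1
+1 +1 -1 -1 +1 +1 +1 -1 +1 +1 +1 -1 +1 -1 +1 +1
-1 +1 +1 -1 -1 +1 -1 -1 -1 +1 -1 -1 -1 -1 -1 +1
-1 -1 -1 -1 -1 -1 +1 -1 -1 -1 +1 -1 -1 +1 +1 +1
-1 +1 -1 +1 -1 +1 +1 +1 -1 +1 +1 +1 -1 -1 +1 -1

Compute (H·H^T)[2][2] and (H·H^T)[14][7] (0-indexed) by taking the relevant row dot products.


Row 2 of H: [1, 1, 1, 1, -1, -1, 1, -1, -1, -1, 1, -1, 1, -1, -1, -1].
Row 7 of H: [-1, 1, -1, 1, -1, 1, 1, 1, 1, -1, -1, -1, 1, 1, -1, 1].
Row 14 of H: [-1, -1, -1, -1, -1, -1, 1, -1, -1, -1, 1, -1, -1, 1, 1, 1].
(H·H^T)[2][2] = Σ_j H[2][j]·H[2][j] = (1)² + (1)² + (1)² + (1)² + (-1)² + (-1)² + (1)² + (-1)² + (-1)² + (-1)² + (1)² + (-1)² + (1)² + (-1)² + (-1)² + (-1)² = 1 + 1 + 1 + 1 + 1 + 1 + 1 + 1 + 1 + 1 + 1 + 1 + 1 + 1 + 1 + 1 = 16.
(H·H^T)[14][7] = Σ_j H[14][j]·H[7][j] = (-1)·(-1) + (-1)·(1) + (-1)·(-1) + (-1)·(1) + (-1)·(-1) + (-1)·(1) + (1)·(1) + (-1)·(1) + (-1)·(1) + (-1)·(-1) + (1)·(-1) + (-1)·(-1) + (-1)·(1) + (1)·(1) + (1)·(-1) + (1)·(1) = 1 + -1 + 1 + -1 + 1 + -1 + 1 + -1 + -1 + 1 + -1 + 1 + -1 + 1 + -1 + 1 = 0.
So rows 14 and 7 are orthogonal; the diagonal entry equals n = 16.

(2,2) entry = 16; (14,7) entry = 0.


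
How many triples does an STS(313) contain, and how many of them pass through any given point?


An STS(v) is a 2-(v, 3, 1) BIBD: block size k = 3, λ = 1.
Replication: r(k − 1) = λ(v − 1) ⇒ r·2 = 313 − 1 = 312 ⇒ r = 156.
Block count: b = v(v − 1)/6 = 313·312/6 = 97656/6 = 16276.

r = 156, b = 16276.


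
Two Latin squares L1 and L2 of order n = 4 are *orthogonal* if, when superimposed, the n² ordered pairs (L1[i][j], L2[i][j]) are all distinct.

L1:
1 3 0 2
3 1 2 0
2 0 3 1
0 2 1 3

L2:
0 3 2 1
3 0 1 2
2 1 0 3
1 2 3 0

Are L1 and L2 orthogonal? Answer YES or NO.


Form the n² = 16 superimposed pairs (L1[i][j], L2[i][j]), row by row (rows and columns indexed from 0):
row 0: (1,0) (3,3) (0,2) (2,1)
row 1: (3,3) (1,0) (2,1) (0,2)
row 2: (2,2) (0,1) (3,0) (1,3)
row 3: (0,1) (2,2) (1,3) (3,0)
Orthogonality requires all 16 pairs distinct.
But the pair (3,3) repeats: cell (0,1) has L1 = 3, L2 = 3, and cell (1,0) has L1 = 3, L2 = 3.
A repeated pair means some other pair never occurs (only 8 distinct pairs out of 16), so the squares are not orthogonal.
Conclusion: NO.

NO


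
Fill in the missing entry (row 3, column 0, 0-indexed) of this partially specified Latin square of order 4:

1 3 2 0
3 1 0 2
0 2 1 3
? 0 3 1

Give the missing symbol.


Row 3 contains symbols [0, 1, 3] — missing [2].
Column 0 contains symbols [0, 1, 3] — missing [2].
The missing symbol must appear in both missing sets; intersection = [2].
Therefore the hidden value is 2.

Missing value = 2.


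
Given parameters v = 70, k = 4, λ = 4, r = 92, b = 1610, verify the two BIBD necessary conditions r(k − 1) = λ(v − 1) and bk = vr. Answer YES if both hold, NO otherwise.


Condition (i): r(k − 1) = 92·3 = 276; λ(v − 1) = 4·69 = 276. Match? YES.
Condition (ii): bk = 1610·4 = 6440; vr = 70·92 = 6440. Match? YES.
Both conditions hold? YES.

YES


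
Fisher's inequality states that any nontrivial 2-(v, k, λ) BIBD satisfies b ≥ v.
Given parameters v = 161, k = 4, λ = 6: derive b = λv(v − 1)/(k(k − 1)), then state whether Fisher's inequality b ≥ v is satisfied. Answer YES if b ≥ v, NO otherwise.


r = λ(v − 1)/(k − 1) = 6·160/3 = 320.
b = vr/k = 161·320/4 = 12880.
Fisher's inequality: b ≥ v ⇔ 12880 ≥ 161? YES.

YES


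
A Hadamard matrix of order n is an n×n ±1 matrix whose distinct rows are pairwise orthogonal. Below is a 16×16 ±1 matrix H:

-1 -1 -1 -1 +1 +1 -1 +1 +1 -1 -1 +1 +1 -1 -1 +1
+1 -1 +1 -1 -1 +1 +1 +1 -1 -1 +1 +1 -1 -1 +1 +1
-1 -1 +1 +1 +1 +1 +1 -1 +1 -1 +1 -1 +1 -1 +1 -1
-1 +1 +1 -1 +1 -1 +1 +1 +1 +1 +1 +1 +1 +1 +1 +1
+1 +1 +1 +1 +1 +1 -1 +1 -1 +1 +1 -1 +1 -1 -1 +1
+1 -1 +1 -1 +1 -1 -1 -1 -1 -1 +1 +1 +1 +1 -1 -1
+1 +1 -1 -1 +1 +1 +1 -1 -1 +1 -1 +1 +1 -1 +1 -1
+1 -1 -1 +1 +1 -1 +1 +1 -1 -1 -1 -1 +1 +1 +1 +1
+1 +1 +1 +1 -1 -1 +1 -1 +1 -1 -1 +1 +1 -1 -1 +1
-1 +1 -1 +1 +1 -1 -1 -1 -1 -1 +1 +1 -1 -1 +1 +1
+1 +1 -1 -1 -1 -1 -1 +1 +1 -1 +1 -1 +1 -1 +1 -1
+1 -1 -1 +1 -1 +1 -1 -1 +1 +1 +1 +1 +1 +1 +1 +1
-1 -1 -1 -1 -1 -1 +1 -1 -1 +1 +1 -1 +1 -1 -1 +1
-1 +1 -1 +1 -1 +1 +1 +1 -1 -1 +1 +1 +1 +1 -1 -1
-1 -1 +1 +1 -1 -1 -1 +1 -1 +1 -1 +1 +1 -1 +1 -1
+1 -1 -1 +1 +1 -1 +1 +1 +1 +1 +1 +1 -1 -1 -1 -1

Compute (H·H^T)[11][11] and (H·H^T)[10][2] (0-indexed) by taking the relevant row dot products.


Row 2 of H: [-1, -1, 1, 1, 1, 1, 1, -1, 1, -1, 1, -1, 1, -1, 1, -1].
Row 10 of H: [1, 1, -1, -1, -1, -1, -1, 1, 1, -1, 1, -1, 1, -1, 1, -1].
Row 11 of H: [1, -1, -1, 1, -1, 1, -1, -1, 1, 1, 1, 1, 1, 1, 1, 1].
(H·H^T)[11][11] = Σ_j H[11][j]·H[11][j] = (1)² + (-1)² + (-1)² + (1)² + (-1)² + (1)² + (-1)² + (-1)² + (1)² + (1)² + (1)² + (1)² + (1)² + (1)² + (1)² + (1)² = 1 + 1 + 1 + 1 + 1 + 1 + 1 + 1 + 1 + 1 + 1 + 1 + 1 + 1 + 1 + 1 = 16.
(H·H^T)[10][2] = Σ_j H[10][j]·H[2][j] = (1)·(-1) + (1)·(-1) + (-1)·(1) + (-1)·(1) + (-1)·(1) + (-1)·(1) + (-1)·(1) + (1)·(-1) + (1)·(1) + (-1)·(-1) + (1)·(1) + (-1)·(-1) + (1)·(1) + (-1)·(-1) + (1)·(1) + (-1)·(-1) = -1 + -1 + -1 + -1 + -1 + -1 + -1 + -1 + 1 + 1 + 1 + 1 + 1 + 1 + 1 + 1 = 0.
So rows 10 and 2 are orthogonal; the diagonal entry equals n = 16.

(11,11) entry = 16; (10,2) entry = 0.


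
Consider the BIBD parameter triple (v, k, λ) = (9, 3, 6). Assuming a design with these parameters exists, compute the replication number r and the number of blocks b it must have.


Any 2-(v, k, λ) BIBD satisfies two necessary conditions:
  (i)  Each point sits in r blocks, and counting incidences through any fixed point gives r(k − 1) = λ(v − 1), so r = λ(v − 1)/(k − 1).
  (ii) Total incidences bk = vr, so b = vr/k.
Step 1: r = λ(v − 1)/(k − 1) = 6·(9 − 1)/(3 − 1) = 6·8/2 = 48/2 = 24.
Step 2: b = vr/k = 9·24/3 = 216/3 = 72.
Check integrality: r = 24 ∈ Z ✓, b = 72 ∈ Z ✓.
(These identities are necessary conditions: they determine r and b for any design with these parameters, but do not by themselves prove that one exists.)

r = 24, b = 72.


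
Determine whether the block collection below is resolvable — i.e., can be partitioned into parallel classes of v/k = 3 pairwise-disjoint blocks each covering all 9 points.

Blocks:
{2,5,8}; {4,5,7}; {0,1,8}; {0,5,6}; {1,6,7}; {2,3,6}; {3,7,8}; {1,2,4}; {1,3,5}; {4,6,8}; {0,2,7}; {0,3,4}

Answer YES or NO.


v = 9, block size k = 3, number of blocks = 12.
For resolvability, blocks must partition into parallel classes of size v/k = 3.
Total blocks must therefore be a multiple of 3: 12 = 3·4 + 0 ⇒ divisible ✓.
Greedy packing gives 4 candidate class(es). Each should be a full parallel class (size 3, covers all 9 points).
  Class 1 (3 blocks): {2,5,8}; {1,6,7}; {0,3,4}. Points covered: [0, 1, 2, 3, 4, 5, 6, 7, 8].
  Class 2 (3 blocks): {4,5,7}; {0,1,8}; {2,3,6}. Points covered: [0, 1, 2, 3, 4, 5, 6, 7, 8].
  Class 3 (3 blocks): {0,5,6}; {3,7,8}; {1,2,4}. Points covered: [0, 1, 2, 3, 4, 5, 6, 7, 8].
  Class 4 (3 blocks): {1,3,5}; {4,6,8}; {0,2,7}. Points covered: [0, 1, 2, 3, 4, 5, 6, 7, 8].
All classes full (size 3)? YES. All classes cover every point? YES.
Resolvable? YES.

YES


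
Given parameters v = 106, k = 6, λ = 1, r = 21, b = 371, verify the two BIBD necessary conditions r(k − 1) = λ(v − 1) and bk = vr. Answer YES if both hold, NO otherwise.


Condition (i): r(k − 1) = 21·5 = 105; λ(v − 1) = 1·105 = 105. Match? YES.
Condition (ii): bk = 371·6 = 2226; vr = 106·21 = 2226. Match? YES.
Both conditions hold? YES.

YES


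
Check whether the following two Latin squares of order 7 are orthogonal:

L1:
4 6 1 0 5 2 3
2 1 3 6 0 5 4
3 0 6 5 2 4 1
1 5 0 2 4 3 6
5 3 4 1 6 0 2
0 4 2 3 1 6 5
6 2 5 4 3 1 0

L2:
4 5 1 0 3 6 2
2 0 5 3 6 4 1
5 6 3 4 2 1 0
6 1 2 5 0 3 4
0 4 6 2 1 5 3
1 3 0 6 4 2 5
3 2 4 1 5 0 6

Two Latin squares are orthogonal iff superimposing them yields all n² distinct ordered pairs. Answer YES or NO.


Form the n² = 49 superimposed pairs (L1[i][j], L2[i][j]), row by row (rows and columns indexed from 0):
row 0: (4,4) (6,5) (1,1) (0,0) (5,3) (2,6) (3,2)
row 1: (2,2) (1,0) (3,5) (6,3) (0,6) (5,4) (4,1)
row 2: (3,5) (0,6) (6,3) (5,4) (2,2) (4,1) (1,0)
row 3: (1,6) (5,1) (0,2) (2,5) (4,0) (3,3) (6,4)
row 4: (5,0) (3,4) (4,6) (1,2) (6,1) (0,5) (2,3)
row 5: (0,1) (4,3) (2,0) (3,6) (1,4) (6,2) (5,5)
row 6: (6,3) (2,2) (5,4) (4,1) (3,5) (1,0) (0,6)
Orthogonality requires all 49 pairs distinct.
But the pair (3,5) repeats: cell (1,2) has L1 = 3, L2 = 5, and cell (2,0) has L1 = 3, L2 = 5.
A repeated pair means some other pair never occurs (only 35 distinct pairs out of 49), so the squares are not orthogonal.
Conclusion: NO.

NO


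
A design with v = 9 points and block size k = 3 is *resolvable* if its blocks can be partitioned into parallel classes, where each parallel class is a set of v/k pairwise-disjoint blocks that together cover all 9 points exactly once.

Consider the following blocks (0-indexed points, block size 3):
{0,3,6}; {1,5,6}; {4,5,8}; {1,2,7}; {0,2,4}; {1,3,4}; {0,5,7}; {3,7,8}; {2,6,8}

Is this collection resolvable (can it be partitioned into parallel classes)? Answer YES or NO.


v = 9, block size k = 3, number of blocks = 9.
For resolvability, blocks must partition into parallel classes of size v/k = 3.
Total blocks must therefore be a multiple of 3: 9 = 3·3 + 0 ⇒ divisible ✓.
Greedy packing gives 3 candidate class(es). Each should be a full parallel class (size 3, covers all 9 points).
  Class 1 (3 blocks): {0,3,6}; {4,5,8}; {1,2,7}. Points covered: [0, 1, 2, 3, 4, 5, 6, 7, 8].
  Class 2 (3 blocks): {1,5,6}; {0,2,4}; {3,7,8}. Points covered: [0, 1, 2, 3, 4, 5, 6, 7, 8].
  Class 3 (3 blocks): {1,3,4}; {0,5,7}; {2,6,8}. Points covered: [0, 1, 2, 3, 4, 5, 6, 7, 8].
All classes full (size 3)? YES. All classes cover every point? YES.
Resolvable? YES.

YES


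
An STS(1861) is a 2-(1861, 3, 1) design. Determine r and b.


An STS(v) is a 2-(v, 3, 1) BIBD: block size k = 3, λ = 1.
Replication: r(k − 1) = λ(v − 1) ⇒ r·2 = 1861 − 1 = 1860 ⇒ r = 930.
Block count: bk = vr ⇒ b·3 = 1861·930 = 1730730 ⇒ b = 576910.

r = 930, b = 576910.


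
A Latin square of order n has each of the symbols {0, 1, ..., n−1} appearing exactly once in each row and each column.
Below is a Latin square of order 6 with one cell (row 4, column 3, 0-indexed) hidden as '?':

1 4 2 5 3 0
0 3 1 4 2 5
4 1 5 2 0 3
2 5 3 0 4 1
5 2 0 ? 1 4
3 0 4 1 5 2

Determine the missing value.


Row 4 contains symbols [0, 1, 2, 4, 5] — missing [3].
Column 3 contains symbols [0, 1, 2, 4, 5] — missing [3].
The missing symbol must appear in both missing sets; intersection = [3].
Therefore the hidden value is 3.

Missing value = 3.


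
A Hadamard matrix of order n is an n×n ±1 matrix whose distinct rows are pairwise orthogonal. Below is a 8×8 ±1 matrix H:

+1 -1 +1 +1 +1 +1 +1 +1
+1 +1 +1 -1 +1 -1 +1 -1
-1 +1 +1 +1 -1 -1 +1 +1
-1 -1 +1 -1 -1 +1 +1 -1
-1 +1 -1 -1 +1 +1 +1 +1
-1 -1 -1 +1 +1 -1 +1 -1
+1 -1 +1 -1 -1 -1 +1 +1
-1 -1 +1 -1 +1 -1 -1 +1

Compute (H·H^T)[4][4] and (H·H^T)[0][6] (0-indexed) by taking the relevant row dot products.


Row 0 of H: [1, -1, 1, 1, 1, 1, 1, 1].
Row 4 of H: [-1, 1, -1, -1, 1, 1, 1, 1].
Row 6 of H: [1, -1, 1, -1, -1, -1, 1, 1].
(H·H^T)[4][4] = Σ_j H[4][j]·H[4][j] = (-1)² + (1)² + (-1)² + (-1)² + (1)² + (1)² + (1)² + (1)² = 1 + 1 + 1 + 1 + 1 + 1 + 1 + 1 = 8.
(H·H^T)[0][6] = Σ_j H[0][j]·H[6][j] = (1)·(1) + (-1)·(-1) + (1)·(1) + (1)·(-1) + (1)·(-1) + (1)·(-1) + (1)·(1) + (1)·(1) = 1 + 1 + 1 + -1 + -1 + -1 + 1 + 1 = 2.
Rows 0 and 6 are not orthogonal (dot product = 2 ≠ 0), so H is not a Hadamard matrix.

(4,4) entry = 8; (0,6) entry = 2.


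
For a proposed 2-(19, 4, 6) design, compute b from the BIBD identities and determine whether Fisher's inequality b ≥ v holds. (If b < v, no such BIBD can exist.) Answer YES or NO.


r = λ(v − 1)/(k − 1) = 6·18/3 = 36.
b = vr/k = 19·36/4 = 171.
Fisher's inequality: b ≥ v ⇔ 171 ≥ 19? YES.

YES


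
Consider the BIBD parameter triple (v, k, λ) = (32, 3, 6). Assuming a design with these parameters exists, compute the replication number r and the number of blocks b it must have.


Any 2-(v, k, λ) BIBD satisfies two necessary conditions:
  (i)  Each point sits in r blocks, and counting incidences through any fixed point gives r(k − 1) = λ(v − 1), so r = λ(v − 1)/(k − 1).
  (ii) Total incidences bk = vr, so b = vr/k.
Step 1: r = λ(v − 1)/(k − 1) = 6·(32 − 1)/(3 − 1) = 6·31/2 = 186/2 = 93.
Step 2: b = vr/k = 32·93/3 = 2976/3 = 992.
Check integrality: r = 93 ∈ Z ✓, b = 992 ∈ Z ✓.
(These identities are necessary conditions: they determine r and b for any design with these parameters, but do not by themselves prove that one exists.)

r = 93, b = 992.


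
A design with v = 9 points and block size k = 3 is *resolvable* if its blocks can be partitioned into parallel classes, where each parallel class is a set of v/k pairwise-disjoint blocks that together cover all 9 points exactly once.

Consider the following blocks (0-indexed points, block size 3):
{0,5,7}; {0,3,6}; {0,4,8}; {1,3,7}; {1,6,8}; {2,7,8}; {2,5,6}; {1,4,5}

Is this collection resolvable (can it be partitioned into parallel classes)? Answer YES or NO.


v = 9, block size k = 3, number of blocks = 8.
For resolvability, blocks must partition into parallel classes of size v/k = 3.
Total blocks must therefore be a multiple of 3: 8 = 3·2 + 2 ⇒ not divisible ✗.
Resolvable? NO.

NO


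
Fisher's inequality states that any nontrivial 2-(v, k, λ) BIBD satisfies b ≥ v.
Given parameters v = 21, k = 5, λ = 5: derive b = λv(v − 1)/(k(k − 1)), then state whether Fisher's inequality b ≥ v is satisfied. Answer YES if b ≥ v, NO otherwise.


r = λ(v − 1)/(k − 1) = 5·20/4 = 25.
b = vr/k = 21·25/5 = 105.
Fisher's inequality: b ≥ v ⇔ 105 ≥ 21? YES.

YES


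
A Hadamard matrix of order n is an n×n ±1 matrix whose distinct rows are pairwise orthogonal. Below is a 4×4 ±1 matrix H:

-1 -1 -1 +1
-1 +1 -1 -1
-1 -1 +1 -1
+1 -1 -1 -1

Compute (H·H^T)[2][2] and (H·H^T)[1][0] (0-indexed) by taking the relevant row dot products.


Row 0 of H: [-1, -1, -1, 1].
Row 1 of H: [-1, 1, -1, -1].
Row 2 of H: [-1, -1, 1, -1].
(H·H^T)[2][2] = Σ_j H[2][j]·H[2][j] = (-1)² + (-1)² + (1)² + (-1)² = 1 + 1 + 1 + 1 = 4.
(H·H^T)[1][0] = Σ_j H[1][j]·H[0][j] = (-1)·(-1) + (1)·(-1) + (-1)·(-1) + (-1)·(1) = 1 + -1 + 1 + -1 = 0.
So rows 1 and 0 are orthogonal; the diagonal entry equals n = 4.

(2,2) entry = 4; (1,0) entry = 0.


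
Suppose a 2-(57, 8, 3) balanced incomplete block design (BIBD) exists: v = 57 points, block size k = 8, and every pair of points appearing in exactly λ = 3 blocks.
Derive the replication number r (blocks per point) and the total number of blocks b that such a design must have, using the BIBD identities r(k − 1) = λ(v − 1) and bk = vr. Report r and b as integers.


Any 2-(v, k, λ) BIBD satisfies two necessary conditions:
  (i)  Each point sits in r blocks, and counting incidences through any fixed point gives r(k − 1) = λ(v − 1), so r = λ(v − 1)/(k − 1).
  (ii) Total incidences bk = vr, so b = vr/k.
Step 1: r = λ(v − 1)/(k − 1) = 3·(57 − 1)/(8 − 1) = 3·56/7 = 168/7 = 24.
Step 2: b = vr/k = 57·24/8 = 1368/8 = 171.
Check integrality: r = 24 ∈ Z ✓, b = 171 ∈ Z ✓.
(These identities are necessary conditions: they determine r and b for any design with these parameters, but do not by themselves prove that one exists.)

r = 24, b = 171.


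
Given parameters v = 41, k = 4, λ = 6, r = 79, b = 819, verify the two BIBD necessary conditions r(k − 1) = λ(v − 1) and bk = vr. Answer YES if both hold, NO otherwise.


Condition (i): r(k − 1) = 79·3 = 237; λ(v − 1) = 6·40 = 240. Match? NO.
Condition (ii): bk = 819·4 = 3276; vr = 41·79 = 3239. Match? NO.
Both conditions hold? NO.

NO


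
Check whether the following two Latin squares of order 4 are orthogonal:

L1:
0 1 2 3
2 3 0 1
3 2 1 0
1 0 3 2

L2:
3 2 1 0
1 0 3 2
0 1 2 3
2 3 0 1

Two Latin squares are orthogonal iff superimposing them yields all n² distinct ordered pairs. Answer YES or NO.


Form the n² = 16 superimposed pairs (L1[i][j], L2[i][j]), row by row (rows and columns indexed from 0):
row 0: (0,3) (1,2) (2,1) (3,0)
row 1: (2,1) (3,0) (0,3) (1,2)
row 2: (3,0) (2,1) (1,2) (0,3)
row 3: (1,2) (0,3) (3,0) (2,1)
Orthogonality requires all 16 pairs distinct.
But the pair (2,1) repeats: cell (0,2) has L1 = 2, L2 = 1, and cell (1,0) has L1 = 2, L2 = 1.
A repeated pair means some other pair never occurs (only 4 distinct pairs out of 16), so the squares are not orthogonal.
Conclusion: NO.

NO


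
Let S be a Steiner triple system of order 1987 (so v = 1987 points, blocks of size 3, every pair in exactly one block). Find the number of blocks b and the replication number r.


An STS(v) is a 2-(v, 3, 1) BIBD: block size k = 3, λ = 1.
Replication: r(k − 1) = λ(v − 1) ⇒ r·2 = 1987 − 1 = 1986 ⇒ r = 993.
Block count: bk = vr ⇒ b·3 = 1987·993 = 1973091 ⇒ b = 657697.

r = 993, b = 657697.


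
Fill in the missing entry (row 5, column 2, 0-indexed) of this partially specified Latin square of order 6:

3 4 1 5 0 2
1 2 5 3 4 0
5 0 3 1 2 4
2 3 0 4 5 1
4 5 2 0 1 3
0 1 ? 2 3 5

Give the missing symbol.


Row 5 contains symbols [0, 1, 2, 3, 5] — missing [4].
Column 2 contains symbols [0, 1, 2, 3, 5] — missing [4].
The missing symbol must appear in both missing sets; intersection = [4].
Therefore the hidden value is 4.

Missing value = 4.


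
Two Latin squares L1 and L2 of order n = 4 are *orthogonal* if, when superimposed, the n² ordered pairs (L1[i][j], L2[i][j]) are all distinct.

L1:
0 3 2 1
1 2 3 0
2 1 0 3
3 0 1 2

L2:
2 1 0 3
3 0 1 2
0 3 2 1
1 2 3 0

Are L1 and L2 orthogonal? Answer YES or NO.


Form the n² = 16 superimposed pairs (L1[i][j], L2[i][j]), row by row (rows and columns indexed from 0):
row 0: (0,2) (3,1) (2,0) (1,3)
row 1: (1,3) (2,0) (3,1) (0,2)
row 2: (2,0) (1,3) (0,2) (3,1)
row 3: (3,1) (0,2) (1,3) (2,0)
Orthogonality requires all 16 pairs distinct.
But the pair (1,3) repeats: cell (0,3) has L1 = 1, L2 = 3, and cell (1,0) has L1 = 1, L2 = 3.
A repeated pair means some other pair never occurs (only 4 distinct pairs out of 16), so the squares are not orthogonal.
Conclusion: NO.

NO


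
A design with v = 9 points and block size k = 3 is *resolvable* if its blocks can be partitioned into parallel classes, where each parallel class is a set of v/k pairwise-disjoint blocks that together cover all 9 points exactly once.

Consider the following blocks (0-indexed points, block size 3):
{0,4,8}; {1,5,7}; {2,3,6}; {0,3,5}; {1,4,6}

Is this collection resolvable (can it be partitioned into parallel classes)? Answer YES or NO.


v = 9, block size k = 3, number of blocks = 5.
For resolvability, blocks must partition into parallel classes of size v/k = 3.
Total blocks must therefore be a multiple of 3: 5 = 3·1 + 2 ⇒ not divisible ✗.
Resolvable? NO.

NO


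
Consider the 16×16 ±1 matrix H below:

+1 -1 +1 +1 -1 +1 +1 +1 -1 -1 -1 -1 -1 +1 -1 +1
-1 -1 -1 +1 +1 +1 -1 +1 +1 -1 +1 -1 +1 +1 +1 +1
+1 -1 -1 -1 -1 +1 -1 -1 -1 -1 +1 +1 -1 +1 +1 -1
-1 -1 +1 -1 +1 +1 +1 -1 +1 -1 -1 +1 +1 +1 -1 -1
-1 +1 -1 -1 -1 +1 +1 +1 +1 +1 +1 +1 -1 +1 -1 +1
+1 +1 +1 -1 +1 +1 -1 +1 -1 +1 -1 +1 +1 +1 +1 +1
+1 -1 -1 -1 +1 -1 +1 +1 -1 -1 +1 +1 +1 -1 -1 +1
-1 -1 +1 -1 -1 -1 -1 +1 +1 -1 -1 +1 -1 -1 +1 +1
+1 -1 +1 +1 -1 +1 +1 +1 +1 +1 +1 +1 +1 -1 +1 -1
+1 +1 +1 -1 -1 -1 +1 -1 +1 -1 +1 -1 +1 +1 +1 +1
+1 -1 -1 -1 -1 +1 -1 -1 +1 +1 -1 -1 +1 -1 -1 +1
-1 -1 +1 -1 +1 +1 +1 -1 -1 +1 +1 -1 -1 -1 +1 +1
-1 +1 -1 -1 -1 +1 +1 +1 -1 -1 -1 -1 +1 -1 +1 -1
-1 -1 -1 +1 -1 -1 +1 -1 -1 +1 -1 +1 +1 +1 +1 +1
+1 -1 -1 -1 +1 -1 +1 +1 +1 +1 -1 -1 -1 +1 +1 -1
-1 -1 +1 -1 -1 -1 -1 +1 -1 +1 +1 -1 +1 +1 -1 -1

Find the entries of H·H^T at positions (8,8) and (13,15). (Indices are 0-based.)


Row 8 of H: [1, -1, 1, 1, -1, 1, 1, 1, 1, 1, 1, 1, 1, -1, 1, -1].
Row 13 of H: [-1, -1, -1, 1, -1, -1, 1, -1, -1, 1, -1, 1, 1, 1, 1, 1].
Row 15 of H: [-1, -1, 1, -1, -1, -1, -1, 1, -1, 1, 1, -1, 1, 1, -1, -1].
(H·H^T)[8][8] = Σ_j H[8][j]·H[8][j] = (1)² + (-1)² + (1)² + (1)² + (-1)² + (1)² + (1)² + (1)² + (1)² + (1)² + (1)² + (1)² + (1)² + (-1)² + (1)² + (-1)² = 1 + 1 + 1 + 1 + 1 + 1 + 1 + 1 + 1 + 1 + 1 + 1 + 1 + 1 + 1 + 1 = 16.
(H·H^T)[13][15] = Σ_j H[13][j]·H[15][j] = (-1)·(-1) + (-1)·(-1) + (-1)·(1) + (1)·(-1) + (-1)·(-1) + (-1)·(-1) + (1)·(-1) + (-1)·(1) + (-1)·(-1) + (1)·(1) + (-1)·(1) + (1)·(-1) + (1)·(1) + (1)·(1) + (1)·(-1) + (1)·(-1) = 1 + 1 + -1 + -1 + 1 + 1 + -1 + -1 + 1 + 1 + -1 + -1 + 1 + 1 + -1 + -1 = 0.
So rows 13 and 15 are orthogonal; the diagonal entry equals n = 16.

(8,8) entry = 16; (13,15) entry = 0.


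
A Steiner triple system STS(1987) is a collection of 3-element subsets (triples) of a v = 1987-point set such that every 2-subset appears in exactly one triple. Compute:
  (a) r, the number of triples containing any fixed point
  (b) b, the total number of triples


An STS(v) is a 2-(v, 3, 1) BIBD: block size k = 3, λ = 1.
Replication: r(k − 1) = λ(v − 1) ⇒ r·2 = 1987 − 1 = 1986 ⇒ r = 993.
Block count: bk = vr ⇒ b·3 = 1987·993 = 1973091 ⇒ b = 657697.
(Check via b = v(v − 1)/6 = 1987·1986/6 = 3946182/6 = 657697.)

r = 993, b = 657697.


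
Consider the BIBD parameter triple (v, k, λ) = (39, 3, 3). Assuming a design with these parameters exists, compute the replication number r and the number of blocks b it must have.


Any 2-(v, k, λ) BIBD satisfies two necessary conditions:
  (i)  Each point sits in r blocks, and counting incidences through any fixed point gives r(k − 1) = λ(v − 1), so r = λ(v − 1)/(k − 1).
  (ii) Total incidences bk = vr, so b = vr/k.
Step 1: r = λ(v − 1)/(k − 1) = 3·(39 − 1)/(3 − 1) = 3·38/2 = 114/2 = 57.
Step 2: b = vr/k = 39·57/3 = 2223/3 = 741.
Check integrality: r = 57 ∈ Z ✓, b = 741 ∈ Z ✓.
(These identities are necessary conditions: they determine r and b for any design with these parameters, but do not by themselves prove that one exists.)

r = 57, b = 741.


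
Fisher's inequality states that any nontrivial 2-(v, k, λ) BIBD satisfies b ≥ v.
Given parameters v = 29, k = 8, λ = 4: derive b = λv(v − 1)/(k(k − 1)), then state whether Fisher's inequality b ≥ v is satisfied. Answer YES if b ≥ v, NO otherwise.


r = λ(v − 1)/(k − 1) = 4·28/7 = 16.
b = vr/k = 29·16/8 = 58.
Fisher's inequality: b ≥ v ⇔ 58 ≥ 29? YES.

YES


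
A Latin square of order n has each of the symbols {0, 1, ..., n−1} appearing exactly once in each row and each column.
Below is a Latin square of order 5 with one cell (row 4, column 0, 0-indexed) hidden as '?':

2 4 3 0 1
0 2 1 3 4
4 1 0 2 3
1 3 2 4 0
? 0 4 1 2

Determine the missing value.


Row 4 contains symbols [0, 1, 2, 4] — missing [3].
Column 0 contains symbols [0, 1, 2, 4] — missing [3].
The missing symbol must appear in both missing sets; intersection = [3].
Therefore the hidden value is 3.

Missing value = 3.


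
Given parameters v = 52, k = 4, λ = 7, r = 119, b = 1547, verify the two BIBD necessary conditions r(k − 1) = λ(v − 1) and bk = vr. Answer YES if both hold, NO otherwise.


Condition (i): r(k − 1) = 119·3 = 357; λ(v − 1) = 7·51 = 357. Match? YES.
Condition (ii): bk = 1547·4 = 6188; vr = 52·119 = 6188. Match? YES.
Both conditions hold? YES.

YES


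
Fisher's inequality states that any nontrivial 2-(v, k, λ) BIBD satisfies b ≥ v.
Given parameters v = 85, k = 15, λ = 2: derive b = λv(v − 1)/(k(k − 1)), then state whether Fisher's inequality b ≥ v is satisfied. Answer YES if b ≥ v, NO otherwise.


b = λv(v − 1)/(k(k − 1)) = 2·85·84/(15·14) = 14280/210 = 68.
Compare with v = 85: b < v, so Fisher's inequality fails.

NO


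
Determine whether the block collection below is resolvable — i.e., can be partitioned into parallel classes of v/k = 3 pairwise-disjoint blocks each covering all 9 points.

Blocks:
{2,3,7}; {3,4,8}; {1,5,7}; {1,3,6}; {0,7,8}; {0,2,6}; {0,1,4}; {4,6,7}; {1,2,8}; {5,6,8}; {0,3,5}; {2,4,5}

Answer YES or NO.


v = 9, block size k = 3, number of blocks = 12.
For resolvability, blocks must partition into parallel classes of size v/k = 3.
Total blocks must therefore be a multiple of 3: 12 = 3·4 + 0 ⇒ divisible ✓.
Greedy packing gives 4 candidate class(es). Each should be a full parallel class (size 3, covers all 9 points).
  Class 1 (3 blocks): {2,3,7}; {0,1,4}; {5,6,8}. Points covered: [0, 1, 2, 3, 4, 5, 6, 7, 8].
  Class 2 (3 blocks): {3,4,8}; {1,5,7}; {0,2,6}. Points covered: [0, 1, 2, 3, 4, 5, 6, 7, 8].
  Class 3 (3 blocks): {1,3,6}; {0,7,8}; {2,4,5}. Points covered: [0, 1, 2, 3, 4, 5, 6, 7, 8].
  Class 4 (3 blocks): {4,6,7}; {1,2,8}; {0,3,5}. Points covered: [0, 1, 2, 3, 4, 5, 6, 7, 8].
All classes full (size 3)? YES. All classes cover every point? YES.
Resolvable? YES.

YES


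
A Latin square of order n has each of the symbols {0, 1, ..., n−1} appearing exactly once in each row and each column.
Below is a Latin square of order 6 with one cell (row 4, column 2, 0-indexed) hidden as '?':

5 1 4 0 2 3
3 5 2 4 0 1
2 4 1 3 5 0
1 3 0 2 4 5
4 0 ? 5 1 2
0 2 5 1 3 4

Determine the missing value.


Row 4 contains symbols [0, 1, 2, 4, 5] — missing [3].
Column 2 contains symbols [0, 1, 2, 4, 5] — missing [3].
The missing symbol must appear in both missing sets; intersection = [3].
Therefore the hidden value is 3.

Missing value = 3.


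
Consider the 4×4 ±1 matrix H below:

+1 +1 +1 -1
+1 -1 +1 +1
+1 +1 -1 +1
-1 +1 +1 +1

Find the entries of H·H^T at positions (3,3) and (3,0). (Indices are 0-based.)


Row 0 of H: [1, 1, 1, -1].
Row 3 of H: [-1, 1, 1, 1].
(H·H^T)[3][3] = Σ_j H[3][j]·H[3][j] = (-1)² + (1)² + (1)² + (1)² = 1 + 1 + 1 + 1 = 4.
(H·H^T)[3][0] = Σ_j H[3][j]·H[0][j] = (-1)·(1) + (1)·(1) + (1)·(1) + (1)·(-1) = -1 + 1 + 1 + -1 = 0.
So rows 3 and 0 are orthogonal; the diagonal entry equals n = 4.

(3,3) entry = 4; (3,0) entry = 0.


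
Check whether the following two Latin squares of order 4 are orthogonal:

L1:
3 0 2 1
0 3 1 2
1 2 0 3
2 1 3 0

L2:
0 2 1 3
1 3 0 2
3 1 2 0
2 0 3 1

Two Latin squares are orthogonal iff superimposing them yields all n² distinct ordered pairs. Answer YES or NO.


Form the n² = 16 superimposed pairs (L1[i][j], L2[i][j]), row by row (rows and columns indexed from 0):
row 0: (3,0) (0,2) (2,1) (1,3)
row 1: (0,1) (3,3) (1,0) (2,2)
row 2: (1,3) (2,1) (0,2) (3,0)
row 3: (2,2) (1,0) (3,3) (0,1)
Orthogonality requires all 16 pairs distinct.
But the pair (1,3) repeats: cell (0,3) has L1 = 1, L2 = 3, and cell (2,0) has L1 = 1, L2 = 3.
A repeated pair means some other pair never occurs (only 8 distinct pairs out of 16), so the squares are not orthogonal.
Conclusion: NO.

NO


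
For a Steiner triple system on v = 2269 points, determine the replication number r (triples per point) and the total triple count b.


An STS(v) is a 2-(v, 3, 1) BIBD: block size k = 3, λ = 1.
Replication: r(k − 1) = λ(v − 1) ⇒ r·2 = 2269 − 1 = 2268 ⇒ r = 1134.
Block count: bk = vr ⇒ b·3 = 2269·1134 = 2573046 ⇒ b = 857682.

r = 1134, b = 857682.


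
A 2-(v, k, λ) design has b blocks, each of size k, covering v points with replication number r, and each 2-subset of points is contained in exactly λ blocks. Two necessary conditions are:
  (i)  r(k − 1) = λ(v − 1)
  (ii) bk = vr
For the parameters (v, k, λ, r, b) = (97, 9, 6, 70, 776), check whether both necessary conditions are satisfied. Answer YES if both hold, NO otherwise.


Condition (i): r(k − 1) = 70·8 = 560; λ(v − 1) = 6·96 = 576. Match? NO.
Condition (ii): bk = 776·9 = 6984; vr = 97·70 = 6790. Match? NO.
Both conditions hold? NO.

NO


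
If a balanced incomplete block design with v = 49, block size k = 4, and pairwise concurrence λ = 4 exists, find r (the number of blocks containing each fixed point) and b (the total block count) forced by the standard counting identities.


Any 2-(v, k, λ) BIBD satisfies two necessary conditions:
  (i)  Each point sits in r blocks, and counting incidences through any fixed point gives r(k − 1) = λ(v − 1), so r = λ(v − 1)/(k − 1).
  (ii) Total incidences bk = vr, so b = vr/k.
Step 1: r = λ(v − 1)/(k − 1) = 4·(49 − 1)/(4 − 1) = 4·48/3 = 192/3 = 64.
Step 2: b = vr/k = 49·64/4 = 3136/4 = 784.
Check integrality: r = 64 ∈ Z ✓, b = 784 ∈ Z ✓.
(These identities are necessary conditions: they determine r and b for any design with these parameters, but do not by themselves prove that one exists.)

r = 64, b = 784.


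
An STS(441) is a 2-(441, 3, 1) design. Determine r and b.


An STS(v) is a 2-(v, 3, 1) BIBD: block size k = 3, λ = 1.
Replication: r(k − 1) = λ(v − 1) ⇒ r·2 = 441 − 1 = 440 ⇒ r = 220.
Block count: b = v(v − 1)/6 = 441·440/6 = 194040/6 = 32340.

r = 220, b = 32340.


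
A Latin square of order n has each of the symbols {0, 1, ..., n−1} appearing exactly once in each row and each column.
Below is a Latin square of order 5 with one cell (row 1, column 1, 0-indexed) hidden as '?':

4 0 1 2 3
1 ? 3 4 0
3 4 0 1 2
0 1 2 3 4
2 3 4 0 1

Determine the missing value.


Row 1 contains symbols [0, 1, 3, 4] — missing [2].
Column 1 contains symbols [0, 1, 3, 4] — missing [2].
The missing symbol must appear in both missing sets; intersection = [2].
Therefore the hidden value is 2.

Missing value = 2.


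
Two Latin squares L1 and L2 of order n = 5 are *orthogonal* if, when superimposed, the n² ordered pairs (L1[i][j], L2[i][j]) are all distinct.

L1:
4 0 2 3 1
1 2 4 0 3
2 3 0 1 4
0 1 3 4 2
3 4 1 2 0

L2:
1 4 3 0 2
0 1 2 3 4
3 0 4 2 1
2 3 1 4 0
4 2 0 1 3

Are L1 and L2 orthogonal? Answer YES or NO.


Form the n² = 25 superimposed pairs (L1[i][j], L2[i][j]), row by row (rows and columns indexed from 0):
row 0: (4,1) (0,4) (2,3) (3,0) (1,2)
row 1: (1,0) (2,1) (4,2) (0,3) (3,4)
row 2: (2,3) (3,0) (0,4) (1,2) (4,1)
row 3: (0,2) (1,3) (3,1) (4,4) (2,0)
row 4: (3,4) (4,2) (1,0) (2,1) (0,3)
Orthogonality requires all 25 pairs distinct.
But the pair (2,3) repeats: cell (0,2) has L1 = 2, L2 = 3, and cell (2,0) has L1 = 2, L2 = 3.
A repeated pair means some other pair never occurs (only 15 distinct pairs out of 25), so the squares are not orthogonal.
Conclusion: NO.

NO


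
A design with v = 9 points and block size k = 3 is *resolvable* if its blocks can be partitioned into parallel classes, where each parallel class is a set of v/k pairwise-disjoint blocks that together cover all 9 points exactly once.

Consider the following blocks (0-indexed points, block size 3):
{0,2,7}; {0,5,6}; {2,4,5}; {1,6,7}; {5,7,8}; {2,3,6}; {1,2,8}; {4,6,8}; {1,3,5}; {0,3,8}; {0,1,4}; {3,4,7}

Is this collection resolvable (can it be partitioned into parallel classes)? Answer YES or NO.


v = 9, block size k = 3, number of blocks = 12.
For resolvability, blocks must partition into parallel classes of size v/k = 3.
Total blocks must therefore be a multiple of 3: 12 = 3·4 + 0 ⇒ divisible ✓.
Greedy packing gives 4 candidate class(es). Each should be a full parallel class (size 3, covers all 9 points).
  Class 1 (3 blocks): {0,2,7}; {4,6,8}; {1,3,5}. Points covered: [0, 1, 2, 3, 4, 5, 6, 7, 8].
  Class 2 (3 blocks): {0,5,6}; {1,2,8}; {3,4,7}. Points covered: [0, 1, 2, 3, 4, 5, 6, 7, 8].
  Class 3 (3 blocks): {2,4,5}; {1,6,7}; {0,3,8}. Points covered: [0, 1, 2, 3, 4, 5, 6, 7, 8].
  Class 4 (3 blocks): {5,7,8}; {2,3,6}; {0,1,4}. Points covered: [0, 1, 2, 3, 4, 5, 6, 7, 8].
All classes full (size 3)? YES. All classes cover every point? YES.
Resolvable? YES.

YES
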